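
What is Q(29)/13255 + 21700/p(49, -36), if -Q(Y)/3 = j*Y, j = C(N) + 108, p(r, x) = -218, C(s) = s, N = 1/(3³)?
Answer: -1303571387/13003155 ≈ -100.25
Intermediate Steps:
N = 1/27 ≈ 0.037037
j = 2917/27 (j = 1/27 + 108 = 2917/27 ≈ 108.04)
Q(Y) = -2917*Y/9
Q(29)/13255 + 21700/p(49, -36) = -2917/9*29/13255 + 21700/(-218) = -84593/9*1/13255 + 21700*(-1/218) = -84593/119295 - 10850/109 = -1303571387/13003155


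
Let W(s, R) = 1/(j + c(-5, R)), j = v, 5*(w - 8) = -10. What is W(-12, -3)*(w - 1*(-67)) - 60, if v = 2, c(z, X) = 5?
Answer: -347/7 ≈ -49.571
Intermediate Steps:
w = 6 (w = 8 + (⅕)*(-10) = 8 - 2 = 6)
j = 2
W(s, R) = ⅐ (W(s, R) = 1/(2 + 5) = 1/7 = ⅐)
W(-12, -3)*(w - 1*(-67)) - 60 = (6 - 1*(-67))/7 - 60 = (6 + 67)/7 - 60 = (⅐)*73 - 60 = 73/7 - 60 = -347/7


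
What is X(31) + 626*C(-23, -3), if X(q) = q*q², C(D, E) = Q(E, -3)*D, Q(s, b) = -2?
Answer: 58587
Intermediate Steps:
C(D, E) = -2*D
X(q) = q³
X(31) + 626*C(-23, -3) = 31³ + 626*(-2*(-23)) = 29791 + 626*46 = 29791 + 28796 = 58587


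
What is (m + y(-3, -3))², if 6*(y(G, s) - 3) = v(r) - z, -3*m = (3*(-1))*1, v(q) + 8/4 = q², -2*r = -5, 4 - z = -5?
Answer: 5929/576 ≈ 10.293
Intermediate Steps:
z = 9 (z = 4 - 1*(-5) = 4 + 5 = 9)
r = 5/2 (r = -½*(-5) = 5/2 ≈ 2.5000)
v(q) = -2 + q²
m = 1 (m = -3*(-1)/3 = -(-1) = -⅓*(-3) = 1)
y(G, s) = 53/24 (y(G, s) = 3 + ((-2 + (5/2)²) - 1*9)/6 = 3 + ((-2 + 25/4) - 9)/6 = 3 + (17/4 - 9)/6 = 3 + (⅙)*(-19/4) = 3 - 19/24 = 53/24)
(m + y(-3, -3))² = (1 + 53/24)² = (77/24)² = 5929/576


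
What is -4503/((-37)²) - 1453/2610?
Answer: -13741987/3573090 ≈ -3.8460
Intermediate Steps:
-4503/((-37)²) - 1453/2610 = -4503/1369 - 1453*1/2610 = -4503*1/1369 - 1453/2610 = -4503/1369 - 1453/2610 = -13741987/3573090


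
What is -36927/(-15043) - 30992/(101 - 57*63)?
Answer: 297543943/26250035 ≈ 11.335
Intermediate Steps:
-36927/(-15043) - 30992/(101 - 57*63) = -36927*(-1/15043) - 30992/(101 - 3591) = 36927/15043 - 30992/(-3490) = 36927/15043 - 30992*(-1/3490) = 36927/15043 + 15496/1745 = 297543943/26250035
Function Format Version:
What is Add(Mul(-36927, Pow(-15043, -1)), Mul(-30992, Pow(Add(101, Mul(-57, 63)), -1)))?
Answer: Rational(297543943, 26250035) ≈ 11.335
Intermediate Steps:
Add(Mul(-36927, Pow(-15043, -1)), Mul(-30992, Pow(Add(101, Mul(-57, 63)), -1))) = Add(Mul(-36927, Rational(-1, 15043)), Mul(-30992, Pow(Add(101, -3591), -1))) = Add(Rational(36927, 15043), Mul(-30992, Pow(-3490, -1))) = Add(Rational(36927, 15043), Mul(-30992, Rational(-1, 3490))) = Add(Rational(36927, 15043), Rational(15496, 1745)) = Rational(297543943, 26250035)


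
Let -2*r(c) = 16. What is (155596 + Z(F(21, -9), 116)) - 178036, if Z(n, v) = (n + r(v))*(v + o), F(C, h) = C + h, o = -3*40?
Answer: -22456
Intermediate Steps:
o = -120
r(c) = -8 (r(c) = -1/2*16 = -8)
Z(n, v) = (-120 + v)*(-8 + n) (Z(n, v) = (n - 8)*(v - 120) = (-8 + n)*(-120 + v) = (-120 + v)*(-8 + n))
(155596 + Z(F(21, -9), 116)) - 178036 = (155596 + (960 - 120*(21 - 9) - 8*116 + (21 - 9)*116)) - 178036 = (155596 + (960 - 120*12 - 928 + 12*116)) - 178036 = (155596 + (960 - 1440 - 928 + 1392)) - 178036 = (155596 - 16) - 178036 = 155580 - 178036 = -22456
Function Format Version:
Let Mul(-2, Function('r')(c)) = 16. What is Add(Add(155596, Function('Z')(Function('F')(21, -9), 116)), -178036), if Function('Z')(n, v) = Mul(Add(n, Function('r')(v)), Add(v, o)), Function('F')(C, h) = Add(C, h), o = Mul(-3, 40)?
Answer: -22456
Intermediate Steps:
o = -120
Function('r')(c) = -8 (Function('r')(c) = Mul(Rational(-1, 2), 16) = -8)
Function('Z')(n, v) = Mul(Add(-120, v), Add(-8, n)) (Function('Z')(n, v) = Mul(Add(n, -8), Add(v, -120)) = Mul(Add(-8, n), Add(-120, v)) = Mul(Add(-120, v), Add(-8, n)))
Add(Add(155596, Function('Z')(Function('F')(21, -9), 116)), -178036) = Add(Add(155596, Add(960, Mul(-120, Add(21, -9)), Mul(-8, 116), Mul(Add(21, -9), 116))), -178036) = Add(Add(155596, Add(960, Mul(-120, 12), -928, Mul(12, 116))), -178036) = Add(Add(155596, Add(960, -1440, -928, 1392)), -178036) = Add(Add(155596, -16), -178036) = Add(155580, -178036) = -22456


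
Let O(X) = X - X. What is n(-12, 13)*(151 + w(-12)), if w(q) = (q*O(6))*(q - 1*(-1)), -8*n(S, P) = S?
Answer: 453/2 ≈ 226.50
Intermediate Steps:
n(S, P) = -S/8
O(X) = 0
w(q) = 0 (w(q) = (q*0)*(q - 1*(-1)) = 0*(q + 1) = 0*(1 + q) = 0)
n(-12, 13)*(151 + w(-12)) = (-⅛*(-12))*(151 + 0) = (3/2)*151 = 453/2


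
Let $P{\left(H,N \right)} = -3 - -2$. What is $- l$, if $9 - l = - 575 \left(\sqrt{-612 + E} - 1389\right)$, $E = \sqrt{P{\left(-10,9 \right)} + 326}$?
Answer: $798666 - 575 \sqrt{-612 + 5 \sqrt{13}} \approx 7.9867 \cdot 10^{5} - 14014.0 i$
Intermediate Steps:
$P{\left(H,N \right)} = -1$ ($P{\left(H,N \right)} = -3 + 2 = -1$)
$E = 5 \sqrt{13}$ ($E = \sqrt{-1 + 326} = \sqrt{325} = 5 \sqrt{13} \approx 18.028$)
$l = -798666 + 575 \sqrt{-612 + 5 \sqrt{13}}$ ($l = 9 - - 575 \left(\sqrt{-612 + 5 \sqrt{13}} - 1389\right) = 9 - - 575 \left(-1389 + \sqrt{-612 + 5 \sqrt{13}}\right) = 9 - \left(798675 - 575 \sqrt{-612 + 5 \sqrt{13}}\right) = -798666 + 575 \sqrt{-612 + 5 \sqrt{13}} \approx -7.9867 \cdot 10^{5} + 14014.0 i$)
$- l = - (-798666 + 575 i \sqrt{612 - 5 \sqrt{13}}) = 798666 - 575 i \sqrt{612 - 5 \sqrt{13}}$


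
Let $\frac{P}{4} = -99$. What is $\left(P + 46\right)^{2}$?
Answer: $122500$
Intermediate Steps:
$P = -396$ ($P = 4 \left(-99\right) = -396$)
$\left(P + 46\right)^{2} = \left(-396 + 46\right)^{2} = \left(-350\right)^{2} = 122500$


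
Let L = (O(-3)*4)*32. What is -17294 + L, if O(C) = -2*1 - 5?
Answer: -18190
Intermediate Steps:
O(C) = -7 (O(C) = -2 - 5 = -7)
L = -896 (L = -7*4*32 = -28*32 = -896)
-17294 + L = -17294 - 896 = -18190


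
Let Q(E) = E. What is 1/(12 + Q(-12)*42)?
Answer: -1/492 ≈ -0.0020325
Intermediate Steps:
1/(12 + Q(-12)*42) = 1/(12 - 12*42) = 1/(12 - 504) = 1/(-492) = -1/492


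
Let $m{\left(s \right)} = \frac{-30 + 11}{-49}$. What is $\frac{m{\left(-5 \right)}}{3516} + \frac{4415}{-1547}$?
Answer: $- \frac{108657781}{38074764} \approx -2.8538$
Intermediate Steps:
$m{\left(s \right)} = \frac{19}{49}$ ($m{\left(s \right)} = \left(-19\right) \left(- \frac{1}{49}\right) = \frac{19}{49}$)
$\frac{m{\left(-5 \right)}}{3516} + \frac{4415}{-1547} = \frac{19}{49 \cdot 3516} + \frac{4415}{-1547} = \frac{19}{49} \cdot \frac{1}{3516} + 4415 \left(- \frac{1}{1547}\right) = \frac{19}{172284} - \frac{4415}{1547} = - \frac{108657781}{38074764}$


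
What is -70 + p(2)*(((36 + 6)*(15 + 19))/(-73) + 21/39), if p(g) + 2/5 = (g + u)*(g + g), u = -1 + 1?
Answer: -1018164/4745 ≈ -214.58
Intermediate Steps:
u = 0
p(g) = -⅖ + 2*g² (p(g) = -⅖ + (g + 0)*(g + g) = -⅖ + g*(2*g) = -⅖ + 2*g²)
-70 + p(2)*(((36 + 6)*(15 + 19))/(-73) + 21/39) = -70 + (-⅖ + 2*2²)*(((36 + 6)*(15 + 19))/(-73) + 21/39) = -70 + (-⅖ + 2*4)*((42*34)*(-1/73) + 21*(1/39)) = -70 + (-⅖ + 8)*(1428*(-1/73) + 7/13) = -70 + 38*(-1428/73 + 7/13)/5 = -70 + (38/5)*(-18053/949) = -70 - 686014/4745 = -1018164/4745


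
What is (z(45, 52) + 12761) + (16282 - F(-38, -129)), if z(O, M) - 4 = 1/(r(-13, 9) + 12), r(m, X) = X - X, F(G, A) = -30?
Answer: 348925/12 ≈ 29077.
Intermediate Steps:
r(m, X) = 0
z(O, M) = 49/12 (z(O, M) = 4 + 1/(0 + 12) = 4 + 1/12 = 49/12)
(z(45, 52) + 12761) + (16282 - F(-38, -129)) = (49/12 + 12761) + (16282 - 1*(-30)) = 153181/12 + (16282 + 30) = 153181/12 + 16312 = 348925/12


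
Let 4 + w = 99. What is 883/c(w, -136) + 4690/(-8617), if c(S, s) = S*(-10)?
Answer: -1723473/1169450 ≈ -1.4737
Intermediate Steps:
w = 95 (w = -4 + 99 = 95)
c(S, s) = -10*S
883/c(w, -136) + 4690/(-8617) = 883/((-10*95)) + 4690/(-8617) = 883/(-950) + 4690*(-1/8617) = 883*(-1/950) - 670/1231 = -883/950 - 670/1231 = -1723473/1169450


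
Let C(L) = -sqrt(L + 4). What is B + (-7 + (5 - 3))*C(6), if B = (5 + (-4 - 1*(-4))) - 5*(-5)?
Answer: 30 + 5*sqrt(10) ≈ 45.811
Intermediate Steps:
C(L) = -sqrt(4 + L)
B = 30 (B = (5 + (-4 + 4)) + 25 = (5 + 0) + 25 = 5 + 25 = 30)
B + (-7 + (5 - 3))*C(6) = 30 + (-7 + (5 - 3))*(-sqrt(4 + 6)) = 30 + (-7 + 2)*(-sqrt(10)) = 30 - (-5)*sqrt(10) = 30 + 5*sqrt(10)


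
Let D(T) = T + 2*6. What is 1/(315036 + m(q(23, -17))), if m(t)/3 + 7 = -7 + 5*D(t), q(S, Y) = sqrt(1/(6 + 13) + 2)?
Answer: 1996102/629119448823 - 5*sqrt(741)/629119448823 ≈ 3.1726e-6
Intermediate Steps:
D(T) = 12 + T (D(T) = T + 12 = 12 + T)
q(S, Y) = sqrt(741)/19 (q(S, Y) = sqrt(1/19 + 2) = sqrt(39/19) = sqrt(741)/19)
m(t) = 138 + 15*t (m(t) = -21 + 3*(-7 + 5*(12 + t)) = -21 + 3*(-7 + (60 + 5*t)) = -21 + 3*(53 + 5*t) = -21 + (159 + 15*t) = 138 + 15*t)
1/(315036 + m(q(23, -17))) = 1/(315036 + (138 + 15*(sqrt(741)/19))) = 1/(315036 + (138 + 15*sqrt(741)/19)) = 1/(315174 + 15*sqrt(741)/19)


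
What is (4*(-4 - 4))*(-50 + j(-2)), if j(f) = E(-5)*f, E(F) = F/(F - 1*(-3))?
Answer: 1760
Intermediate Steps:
E(F) = F/(3 + F) (E(F) = F/(F + 3) = F/(3 + F))
j(f) = 5*f/2 (j(f) = (-5/(3 - 5))*f = (-5/(-2))*f = (-5*(-½))*f = 5*f/2)
(4*(-4 - 4))*(-50 + j(-2)) = (4*(-4 - 4))*(-50 + (5/2)*(-2)) = (4*(-8))*(-50 - 5) = -32*(-55) = 1760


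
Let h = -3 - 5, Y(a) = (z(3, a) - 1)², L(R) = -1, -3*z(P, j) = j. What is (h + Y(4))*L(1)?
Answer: 23/9 ≈ 2.5556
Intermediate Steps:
z(P, j) = -j/3
Y(a) = (-1 - a/3)² (Y(a) = (-a/3 - 1)² = (-1 - a/3)²)
h = -8
(h + Y(4))*L(1) = (-8 + (3 + 4)²/9)*(-1) = (-8 + (⅑)*7²)*(-1) = (-8 + (⅑)*49)*(-1) = (-8 + 49/9)*(-1) = -23/9*(-1) = 23/9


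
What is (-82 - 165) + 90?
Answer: -157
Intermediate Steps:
(-82 - 165) + 90 = -247 + 90 = -157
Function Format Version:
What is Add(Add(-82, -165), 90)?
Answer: -157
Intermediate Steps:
Add(Add(-82, -165), 90) = Add(-247, 90) = -157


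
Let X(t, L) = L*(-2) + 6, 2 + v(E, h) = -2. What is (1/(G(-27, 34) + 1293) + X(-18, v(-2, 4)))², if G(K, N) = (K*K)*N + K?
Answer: 133027243441/678706704 ≈ 196.00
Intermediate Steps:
v(E, h) = -4 (v(E, h) = -2 - 2 = -4)
X(t, L) = 6 - 2*L (X(t, L) = -2*L + 6 = 6 - 2*L)
G(K, N) = K + N*K² (G(K, N) = K²*N + K = N*K² + K = K + N*K²)
(1/(G(-27, 34) + 1293) + X(-18, v(-2, 4)))² = (1/(-27*(1 - 27*34) + 1293) + (6 - 2*(-4)))² = (1/(-27*(1 - 918) + 1293) + (6 + 8))² = (1/(-27*(-917) + 1293) + 14)² = (1/(24759 + 1293) + 14)² = (1/26052 + 14)² = (364729/26052)² = 133027243441/678706704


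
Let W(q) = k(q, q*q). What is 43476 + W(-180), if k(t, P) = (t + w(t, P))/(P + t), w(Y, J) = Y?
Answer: 7782202/179 ≈ 43476.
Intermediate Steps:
k(t, P) = 2*t/(P + t) (k(t, P) = (t + t)/(P + t) = (2*t)/(P + t) = 2*t/(P + t))
W(q) = 2*q/(q + q²) (W(q) = 2*q/(q*q + q) = 2*q/(q² + q) = 2*q/(q + q²))
43476 + W(-180) = 43476 + 2/(1 - 180) = 43476 + 2/(-179) = 43476 + 2*(-1/179) = 43476 - 2/179 = 7782202/179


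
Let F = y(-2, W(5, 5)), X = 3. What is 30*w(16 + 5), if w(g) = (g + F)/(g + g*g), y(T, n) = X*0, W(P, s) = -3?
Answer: 15/11 ≈ 1.3636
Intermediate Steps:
y(T, n) = 0 (y(T, n) = 3*0 = 0)
F = 0
w(g) = g/(g + g**2) (w(g) = (g + 0)/(g + g*g) = g/(g + g**2))
30*w(16 + 5) = 30/(1 + (16 + 5)) = 30/(1 + 21) = 30/22 = 30*(1/22) = 15/11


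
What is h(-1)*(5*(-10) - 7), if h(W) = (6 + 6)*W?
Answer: 684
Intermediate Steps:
h(W) = 12*W
h(-1)*(5*(-10) - 7) = (12*(-1))*(5*(-10) - 7) = -12*(-50 - 7) = -12*(-57) = 684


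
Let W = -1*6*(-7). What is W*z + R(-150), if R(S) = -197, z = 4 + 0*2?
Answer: -29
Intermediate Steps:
z = 4 (z = 4 + 0 = 4)
W = 42 (W = -6*(-7) = 42)
W*z + R(-150) = 42*4 - 197 = 168 - 197 = -29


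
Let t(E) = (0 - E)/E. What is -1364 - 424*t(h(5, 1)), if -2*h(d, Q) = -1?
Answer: -940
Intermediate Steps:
h(d, Q) = ½ (h(d, Q) = -½*(-1) = ½)
t(E) = -1 (t(E) = (-E)/E = -1)
-1364 - 424*t(h(5, 1)) = -1364 - 424*(-1) = -1364 + 424 = -940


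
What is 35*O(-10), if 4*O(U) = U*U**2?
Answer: -8750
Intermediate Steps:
O(U) = U**3/4 (O(U) = (U*U**2)/4 = U**3/4)
35*O(-10) = 35*((1/4)*(-10)**3) = 35*((1/4)*(-1000)) = 35*(-250) = -8750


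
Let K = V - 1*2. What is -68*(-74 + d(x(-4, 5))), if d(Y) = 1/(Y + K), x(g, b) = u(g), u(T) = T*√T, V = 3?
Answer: 327012/65 - 544*I/65 ≈ 5031.0 - 8.3692*I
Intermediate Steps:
K = 1 (K = 3 - 1*2 = 3 - 2 = 1)
u(T) = T^(3/2)
x(g, b) = g^(3/2)
d(Y) = 1/(1 + Y) (d(Y) = 1/(Y + 1) = 1/(1 + Y))
-68*(-74 + d(x(-4, 5))) = -68*(-74 + 1/(1 + (-4)^(3/2))) = -68*(-74 + 1/(1 - 8*I)) = -68*(-74 + (1 + 8*I)/65) = 5032 - 68*(1 + 8*I)/65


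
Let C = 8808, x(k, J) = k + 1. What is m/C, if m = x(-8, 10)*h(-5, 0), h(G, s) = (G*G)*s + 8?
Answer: -7/1101 ≈ -0.0063579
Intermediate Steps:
h(G, s) = 8 + s*G² (h(G, s) = G²*s + 8 = s*G² + 8 = 8 + s*G²)
x(k, J) = 1 + k
m = -56 (m = (1 - 8)*(8 + 0*(-5)²) = -7*(8 + 0*25) = -7*(8 + 0) = -7*8 = -56)
m/C = -56/8808 = -56*1/8808 = -7/1101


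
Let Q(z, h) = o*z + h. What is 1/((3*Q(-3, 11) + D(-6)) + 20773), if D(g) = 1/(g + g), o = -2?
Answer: 12/249887 ≈ 4.8022e-5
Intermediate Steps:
D(g) = 1/(2*g)
Q(z, h) = h - 2*z (Q(z, h) = -2*z + h = h - 2*z)
1/((3*Q(-3, 11) + D(-6)) + 20773) = 1/((3*(11 - 2*(-3)) + (1/2)/(-6)) + 20773) = 1/((3*(11 + 6) + (1/2)*(-1/6)) + 20773) = 1/((3*17 - 1/12) + 20773) = 1/((51 - 1/12) + 20773) = 1/(611/12 + 20773) = 1/(249887/12) = 12/249887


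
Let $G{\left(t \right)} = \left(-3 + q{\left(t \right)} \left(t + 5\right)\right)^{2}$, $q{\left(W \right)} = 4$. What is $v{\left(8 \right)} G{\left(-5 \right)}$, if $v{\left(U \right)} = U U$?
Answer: $576$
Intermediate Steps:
$v{\left(U \right)} = U^{2}$
$G{\left(t \right)} = \left(17 + 4 t\right)^{2}$ ($G{\left(t \right)} = \left(-3 + 4 \left(t + 5\right)\right)^{2} = \left(-3 + 4 \left(5 + t\right)\right)^{2} = \left(-3 + \left(20 + 4 t\right)\right)^{2} = \left(17 + 4 t\right)^{2}$)
$v{\left(8 \right)} G{\left(-5 \right)} = 8^{2} \left(17 + 4 \left(-5\right)\right)^{2} = 64 \left(17 - 20\right)^{2} = 64 \left(-3\right)^{2} = 64 \cdot 9 = 576$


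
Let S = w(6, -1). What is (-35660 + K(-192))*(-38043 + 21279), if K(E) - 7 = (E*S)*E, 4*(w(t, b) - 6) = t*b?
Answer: -2183259540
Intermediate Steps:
w(t, b) = 6 + b*t/4 (w(t, b) = 6 + (t*b)/4 = 6 + (b*t)/4 = 6 + b*t/4)
S = 9/2 (S = 6 + (1/4)*(-1)*6 = 6 - 3/2 = 9/2 ≈ 4.5000)
K(E) = 7 + 9*E**2/2 (K(E) = 7 + (E*(9/2))*E = 7 + (9*E/2)*E = 7 + 9*E**2/2)
(-35660 + K(-192))*(-38043 + 21279) = (-35660 + (7 + (9/2)*(-192)**2))*(-38043 + 21279) = (-35660 + (7 + (9/2)*36864))*(-16764) = (-35660 + (7 + 165888))*(-16764) = (-35660 + 165895)*(-16764) = 130235*(-16764) = -2183259540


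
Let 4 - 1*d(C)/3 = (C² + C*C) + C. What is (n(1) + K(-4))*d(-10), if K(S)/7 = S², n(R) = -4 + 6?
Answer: -63612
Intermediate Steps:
n(R) = 2
d(C) = 12 - 6*C² - 3*C (d(C) = 12 - 3*((C² + C*C) + C) = 12 - 3*((C² + C²) + C) = 12 - 3*(2*C² + C) = 12 - 3*(C + 2*C²) = 12 + (-6*C² - 3*C) = 12 - 6*C² - 3*C)
K(S) = 7*S²
(n(1) + K(-4))*d(-10) = (2 + 7*(-4)²)*(12 - 6*(-10)² - 3*(-10)) = (2 + 7*16)*(12 - 6*100 + 30) = (2 + 112)*(12 - 600 + 30) = 114*(-558) = -63612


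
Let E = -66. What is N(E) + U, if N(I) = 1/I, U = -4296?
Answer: -283537/66 ≈ -4296.0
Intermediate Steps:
N(E) + U = 1/(-66) - 4296 = -1/66 - 4296 = -283537/66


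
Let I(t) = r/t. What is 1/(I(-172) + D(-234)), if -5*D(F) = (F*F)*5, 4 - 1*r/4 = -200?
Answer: -43/2354712 ≈ -1.8261e-5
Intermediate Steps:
r = 816 (r = 16 - 4*(-200) = 16 + 800 = 816)
D(F) = -F² (D(F) = -F*F*5/5 = -F²*5/5 = -F²)
I(t) = 816/t
1/(I(-172) + D(-234)) = 1/(816/(-172) - 1*(-234)²) = 1/(816*(-1/172) - 1*54756) = 1/(-204/43 - 54756) = 1/(-2354712/43) = -43/2354712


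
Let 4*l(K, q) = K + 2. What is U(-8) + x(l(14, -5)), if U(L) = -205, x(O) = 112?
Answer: -93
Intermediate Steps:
l(K, q) = ½ + K/4 (l(K, q) = (K + 2)/4 = (2 + K)/4 = ½ + K/4)
U(-8) + x(l(14, -5)) = -205 + 112 = -93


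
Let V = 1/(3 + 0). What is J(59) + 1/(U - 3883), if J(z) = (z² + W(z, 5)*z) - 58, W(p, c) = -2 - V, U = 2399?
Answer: 14626301/4452 ≈ 3285.3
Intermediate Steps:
V = ⅓ (V = 1/3 = ⅓ ≈ 0.33333)
W(p, c) = -7/3 (W(p, c) = -2 - 1*⅓ = -2 - ⅓ = -7/3)
J(z) = -58 + z² - 7*z/3 (J(z) = (z² - 7*z/3) - 58 = -58 + z² - 7*z/3)
J(59) + 1/(U - 3883) = (-58 + 59² - 7/3*59) + 1/(2399 - 3883) = (-58 + 3481 - 413/3) + 1/(-1484) = 9856/3 - 1/1484 = 14626301/4452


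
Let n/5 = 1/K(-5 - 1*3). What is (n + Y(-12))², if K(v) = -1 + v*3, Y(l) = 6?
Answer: 841/25 ≈ 33.640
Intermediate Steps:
K(v) = -1 + 3*v
n = -⅕ (n = 5/(-1 + 3*(-5 - 1*3)) = 5/(-1 + 3*(-5 - 3)) = 5/(-1 + 3*(-8)) = 5/(-1 - 24) = 5/(-25) = 5*(-1/25) = -⅕ ≈ -0.20000)
(n + Y(-12))² = (-⅕ + 6)² = (29/5)² = 841/25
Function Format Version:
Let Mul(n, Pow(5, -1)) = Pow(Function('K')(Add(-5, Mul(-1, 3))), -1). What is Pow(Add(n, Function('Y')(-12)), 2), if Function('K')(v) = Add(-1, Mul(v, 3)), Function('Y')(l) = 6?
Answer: Rational(841, 25) ≈ 33.640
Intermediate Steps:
Function('K')(v) = Add(-1, Mul(3, v))
n = Rational(-1, 5) (n = Mul(5, Pow(Add(-1, Mul(3, Add(-5, Mul(-1, 3)))), -1)) = Mul(5, Pow(Add(-1, Mul(3, Add(-5, -3))), -1)) = Mul(5, Pow(Add(-1, Mul(3, -8)), -1)) = Mul(5, Pow(Add(-1, -24), -1)) = Mul(5, Pow(-25, -1)) = Mul(5, Rational(-1, 25)) = Rational(-1, 5) ≈ -0.20000)
Pow(Add(n, Function('Y')(-12)), 2) = Pow(Add(Rational(-1, 5), 6), 2) = Pow(Rational(29, 5), 2) = Rational(841, 25)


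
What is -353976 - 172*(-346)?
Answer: -294464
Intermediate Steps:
-353976 - 172*(-346) = -353976 + 59512 = -294464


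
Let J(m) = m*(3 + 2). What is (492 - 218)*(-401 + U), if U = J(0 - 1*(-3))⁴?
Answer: 13761376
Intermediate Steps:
J(m) = 5*m (J(m) = m*5 = 5*m)
U = 50625 (U = (5*(0 - 1*(-3)))⁴ = (5*(0 + 3))⁴ = (5*3)⁴ = 15⁴ = 50625)
(492 - 218)*(-401 + U) = (492 - 218)*(-401 + 50625) = 274*50224 = 13761376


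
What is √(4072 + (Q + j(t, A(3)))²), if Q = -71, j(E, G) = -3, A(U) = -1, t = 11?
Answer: 2*√2387 ≈ 97.714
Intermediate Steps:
√(4072 + (Q + j(t, A(3)))²) = √(4072 + (-71 - 3)²) = √(4072 + (-74)²) = √(4072 + 5476) = √9548 = 2*√2387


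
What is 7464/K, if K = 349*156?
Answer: 622/4537 ≈ 0.13709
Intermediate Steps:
K = 54444
7464/K = 7464/54444 = 7464*(1/54444) = 622/4537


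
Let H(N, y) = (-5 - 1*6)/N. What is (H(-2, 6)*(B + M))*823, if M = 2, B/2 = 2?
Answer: 27159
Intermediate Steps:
B = 4 (B = 2*2 = 4)
H(N, y) = -11/N (H(N, y) = (-5 - 6)/N = -11/N)
(H(-2, 6)*(B + M))*823 = ((-11/(-2))*(4 + 2))*823 = (-11*(-½)*6)*823 = ((11/2)*6)*823 = 33*823 = 27159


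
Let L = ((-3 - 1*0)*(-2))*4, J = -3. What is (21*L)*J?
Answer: -1512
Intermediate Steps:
L = 24 (L = ((-3 + 0)*(-2))*4 = -3*(-2)*4 = 6*4 = 24)
(21*L)*J = (21*24)*(-3) = 504*(-3) = -1512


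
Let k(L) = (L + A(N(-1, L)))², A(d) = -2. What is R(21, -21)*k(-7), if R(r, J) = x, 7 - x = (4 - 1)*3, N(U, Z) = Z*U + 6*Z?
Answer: -162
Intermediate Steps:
N(U, Z) = 6*Z + U*Z (N(U, Z) = U*Z + 6*Z = 6*Z + U*Z)
x = -2 (x = 7 - (4 - 1)*3 = 7 - 3*3 = 7 - 1*9 = 7 - 9 = -2)
R(r, J) = -2
k(L) = (-2 + L)² (k(L) = (L - 2)² = (-2 + L)²)
R(21, -21)*k(-7) = -2*(-2 - 7)² = -2*(-9)² = -2*81 = -162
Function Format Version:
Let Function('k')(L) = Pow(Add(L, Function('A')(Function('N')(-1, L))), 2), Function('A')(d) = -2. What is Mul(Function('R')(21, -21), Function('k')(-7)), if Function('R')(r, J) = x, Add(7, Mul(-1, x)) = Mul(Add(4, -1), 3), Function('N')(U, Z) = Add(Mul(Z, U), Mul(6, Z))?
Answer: -162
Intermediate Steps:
Function('N')(U, Z) = Add(Mul(6, Z), Mul(U, Z)) (Function('N')(U, Z) = Add(Mul(U, Z), Mul(6, Z)) = Add(Mul(6, Z), Mul(U, Z)))
x = -2 (x = Add(7, Mul(-1, Mul(Add(4, -1), 3))) = Add(7, Mul(-1, Mul(3, 3))) = Add(7, Mul(-1, 9)) = Add(7, -9) = -2)
Function('R')(r, J) = -2
Function('k')(L) = Pow(Add(-2, L), 2) (Function('k')(L) = Pow(Add(L, -2), 2) = Pow(Add(-2, L), 2))
Mul(Function('R')(21, -21), Function('k')(-7)) = Mul(-2, Pow(Add(-2, -7), 2)) = Mul(-2, Pow(-9, 2)) = Mul(-2, 81) = -162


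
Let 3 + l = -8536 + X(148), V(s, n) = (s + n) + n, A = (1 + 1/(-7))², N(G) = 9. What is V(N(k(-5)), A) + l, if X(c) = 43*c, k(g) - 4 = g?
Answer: -106062/49 ≈ -2164.5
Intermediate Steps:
k(g) = 4 + g
A = 36/49 (A = (1 - ⅐)² = (6/7)² = 36/49 ≈ 0.73469)
V(s, n) = s + 2*n (V(s, n) = (n + s) + n = s + 2*n)
l = -2175 (l = -3 + (-8536 + 43*148) = -3 + (-8536 + 6364) = -3 - 2172 = -2175)
V(N(k(-5)), A) + l = (9 + 2*(36/49)) - 2175 = (9 + 72/49) - 2175 = 513/49 - 2175 = -106062/49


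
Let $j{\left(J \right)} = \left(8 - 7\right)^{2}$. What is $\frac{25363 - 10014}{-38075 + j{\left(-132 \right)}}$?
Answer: $- \frac{15349}{38074} \approx -0.40314$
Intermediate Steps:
$j{\left(J \right)} = 1$ ($j{\left(J \right)} = 1^{2} = 1$)
$\frac{25363 - 10014}{-38075 + j{\left(-132 \right)}} = \frac{25363 - 10014}{-38075 + 1} = \frac{15349}{-38074} = 15349 \left(- \frac{1}{38074}\right) = - \frac{15349}{38074}$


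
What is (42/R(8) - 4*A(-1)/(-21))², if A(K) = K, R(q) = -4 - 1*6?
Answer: 212521/11025 ≈ 19.276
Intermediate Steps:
R(q) = -10 (R(q) = -4 - 6 = -10)
(42/R(8) - 4*A(-1)/(-21))² = (42/(-10) - 4*(-1)/(-21))² = (42*(-⅒) + 4*(-1/21))² = (-21/5 - 4/21)² = (-461/105)² = 212521/11025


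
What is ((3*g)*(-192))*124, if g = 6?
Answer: -428544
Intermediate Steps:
((3*g)*(-192))*124 = ((3*6)*(-192))*124 = (18*(-192))*124 = -3456*124 = -428544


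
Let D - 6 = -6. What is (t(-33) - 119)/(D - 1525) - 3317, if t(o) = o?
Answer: -5058273/1525 ≈ -3316.9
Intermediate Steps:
D = 0 (D = 6 - 6 = 0)
(t(-33) - 119)/(D - 1525) - 3317 = (-33 - 119)/(0 - 1525) - 3317 = -152/(-1525) - 3317 = -152*(-1/1525) - 3317 = 152/1525 - 3317 = -5058273/1525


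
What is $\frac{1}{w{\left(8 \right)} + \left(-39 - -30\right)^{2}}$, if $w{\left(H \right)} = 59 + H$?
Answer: $\frac{1}{148} \approx 0.0067568$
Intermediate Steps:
$\frac{1}{w{\left(8 \right)} + \left(-39 - -30\right)^{2}} = \frac{1}{\left(59 + 8\right) + \left(-39 - -30\right)^{2}} = \frac{1}{67 + \left(-39 + 30\right)^{2}} = \frac{1}{67 + \left(-9\right)^{2}} = \frac{1}{67 + 81} = \frac{1}{148}$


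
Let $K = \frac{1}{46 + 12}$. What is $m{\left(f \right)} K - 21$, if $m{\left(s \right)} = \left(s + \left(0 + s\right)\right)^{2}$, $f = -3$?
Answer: $- \frac{591}{29} \approx -20.379$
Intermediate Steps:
$m{\left(s \right)} = 4 s^{2}$ ($m{\left(s \right)} = \left(s + s\right)^{2} = \left(2 s\right)^{2} = 4 s^{2}$)
$K = \frac{1}{58} \approx 0.017241$
$m{\left(f \right)} K - 21 = 4 \left(-3\right)^{2} \cdot \frac{1}{58} - 21 = 4 \cdot 9 \cdot \frac{1}{58} - 21 = 36 \cdot \frac{1}{58} - 21 = \frac{18}{29} - 21 = - \frac{591}{29}$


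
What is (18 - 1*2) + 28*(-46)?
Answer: -1272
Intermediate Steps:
(18 - 1*2) + 28*(-46) = (18 - 2) - 1288 = 16 - 1288 = -1272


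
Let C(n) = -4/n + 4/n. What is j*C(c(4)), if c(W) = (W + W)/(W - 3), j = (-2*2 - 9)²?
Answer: 0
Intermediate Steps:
j = 169 (j = (-4 - 9)² = (-13)² = 169)
c(W) = 2*W/(-3 + W) (c(W) = (2*W)/(-3 + W) = 2*W/(-3 + W))
C(n) = 0
j*C(c(4)) = 169*0 = 0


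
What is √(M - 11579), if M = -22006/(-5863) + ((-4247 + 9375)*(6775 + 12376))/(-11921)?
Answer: I*√572711868244701185/5376371 ≈ 140.76*I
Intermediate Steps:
M = -44270874426/5376371 (M = -22006*(-1/5863) + (5128*19151)*(-1/11921) = 22006/5863 + 98206328*(-1/11921) = 22006/5863 - 98206328/11921 = -44270874426/5376371 ≈ -8234.3)
√(M - 11579) = √(-44270874426/5376371 - 11579) = √(-106523874235/5376371) = I*√572711868244701185/5376371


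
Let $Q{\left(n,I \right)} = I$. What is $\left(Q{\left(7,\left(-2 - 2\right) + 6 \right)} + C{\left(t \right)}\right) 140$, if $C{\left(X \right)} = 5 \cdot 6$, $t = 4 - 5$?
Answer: $4480$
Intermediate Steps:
$t = -1$
$C{\left(X \right)} = 30$
$\left(Q{\left(7,\left(-2 - 2\right) + 6 \right)} + C{\left(t \right)}\right) 140 = \left(\left(\left(-2 - 2\right) + 6\right) + 30\right) 140 = \left(\left(-4 + 6\right) + 30\right) 140 = \left(2 + 30\right) 140 = 32 \cdot 140 = 4480$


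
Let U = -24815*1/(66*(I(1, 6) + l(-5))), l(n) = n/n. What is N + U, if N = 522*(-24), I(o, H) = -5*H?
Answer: -23953777/1914 ≈ -12515.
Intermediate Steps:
l(n) = 1
N = -12528
U = 24815/1914 (U = -24815*1/(66*(-5*6 + 1)) = -24815*1/(66*(-30 + 1)) = -24815/((-29*66)) = -24815/(-1914) = -24815*(-1/1914) = 24815/1914 ≈ 12.965)
N + U = -12528 + 24815/1914 = -23953777/1914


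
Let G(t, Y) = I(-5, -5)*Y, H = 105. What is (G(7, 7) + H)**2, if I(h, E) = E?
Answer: 4900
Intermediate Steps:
G(t, Y) = -5*Y
(G(7, 7) + H)**2 = (-5*7 + 105)**2 = (-35 + 105)**2 = 70**2 = 4900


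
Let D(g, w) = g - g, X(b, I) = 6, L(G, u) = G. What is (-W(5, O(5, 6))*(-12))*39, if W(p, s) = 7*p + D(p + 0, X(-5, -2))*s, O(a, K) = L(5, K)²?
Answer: 16380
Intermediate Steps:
O(a, K) = 25 (O(a, K) = 5² = 25)
D(g, w) = 0
W(p, s) = 7*p (W(p, s) = 7*p + 0*s = 7*p + 0 = 7*p)
(-W(5, O(5, 6))*(-12))*39 = (-7*5*(-12))*39 = (-1*35*(-12))*39 = -35*(-12)*39 = 420*39 = 16380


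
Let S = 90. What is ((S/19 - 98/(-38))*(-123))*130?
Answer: -2222610/19 ≈ -1.1698e+5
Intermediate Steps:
((S/19 - 98/(-38))*(-123))*130 = ((90/19 - 98/(-38))*(-123))*130 = ((90*(1/19) - 98*(-1/38))*(-123))*130 = ((90/19 + 49/19)*(-123))*130 = ((139/19)*(-123))*130 = -17097/19*130 = -2222610/19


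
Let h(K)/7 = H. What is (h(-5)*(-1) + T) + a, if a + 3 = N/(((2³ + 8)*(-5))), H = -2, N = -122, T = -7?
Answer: 221/40 ≈ 5.5250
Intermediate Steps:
h(K) = -14 (h(K) = 7*(-2) = -14)
a = -59/40 (a = -3 - 122*(-1/(5*(2³ + 8))) = -3 - 122*(-1/(5*(8 + 8))) = -3 - 122/(16*(-5)) = -3 - 122/(-80) = -3 - 122*(-1/80) = -3 + 61/40 = -59/40 ≈ -1.4750)
(h(-5)*(-1) + T) + a = (-14*(-1) - 7) - 59/40 = (14 - 7) - 59/40 = 7 - 59/40 = 221/40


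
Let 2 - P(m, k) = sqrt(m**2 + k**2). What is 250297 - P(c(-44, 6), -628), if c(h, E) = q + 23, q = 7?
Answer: 250295 + 2*sqrt(98821) ≈ 2.5092e+5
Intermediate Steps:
c(h, E) = 30 (c(h, E) = 7 + 23 = 30)
P(m, k) = 2 - sqrt(k**2 + m**2) (P(m, k) = 2 - sqrt(m**2 + k**2) = 2 - sqrt(k**2 + m**2))
250297 - P(c(-44, 6), -628) = 250297 - (2 - sqrt((-628)**2 + 30**2)) = 250297 - (2 - sqrt(394384 + 900)) = 250297 - (2 - sqrt(395284)) = 250297 - (2 - 2*sqrt(98821)) = 250297 + (-2 + 2*sqrt(98821)) = 250295 + 2*sqrt(98821)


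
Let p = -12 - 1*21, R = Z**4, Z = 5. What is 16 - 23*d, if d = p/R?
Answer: 10759/625 ≈ 17.214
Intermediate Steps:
R = 625 (R = 5**4 = 625)
p = -33 (p = -12 - 21 = -33)
d = -33/625 ≈ -0.052800
16 - 23*d = 16 - 23*(-33/625) = 16 + 759/625 = 10759/625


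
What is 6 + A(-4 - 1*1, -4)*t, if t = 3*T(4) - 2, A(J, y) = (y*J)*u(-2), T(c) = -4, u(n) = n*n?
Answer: -1114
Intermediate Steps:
u(n) = n²
A(J, y) = 4*J*y (A(J, y) = (y*J)*(-2)² = (J*y)*4 = 4*J*y)
t = -14 (t = 3*(-4) - 2 = -12 - 2 = -14)
6 + A(-4 - 1*1, -4)*t = 6 + (4*(-4 - 1*1)*(-4))*(-14) = 6 + (4*(-4 - 1)*(-4))*(-14) = 6 + (4*(-5)*(-4))*(-14) = 6 + 80*(-14) = 6 - 1120 = -1114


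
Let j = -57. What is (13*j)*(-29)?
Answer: 21489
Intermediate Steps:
(13*j)*(-29) = (13*(-57))*(-29) = -741*(-29) = 21489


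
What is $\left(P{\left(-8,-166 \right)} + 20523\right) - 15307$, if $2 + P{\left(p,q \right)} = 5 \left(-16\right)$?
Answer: $5134$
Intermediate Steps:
$P{\left(p,q \right)} = -82$ ($P{\left(p,q \right)} = -2 + 5 \left(-16\right) = -2 - 80 = -82$)
$\left(P{\left(-8,-166 \right)} + 20523\right) - 15307 = \left(-82 + 20523\right) - 15307 = 20441 - 15307 = 5134$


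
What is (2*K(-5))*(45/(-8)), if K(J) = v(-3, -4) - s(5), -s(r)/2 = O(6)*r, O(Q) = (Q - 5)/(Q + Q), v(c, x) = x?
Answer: 285/8 ≈ 35.625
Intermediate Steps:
O(Q) = (-5 + Q)/(2*Q) (O(Q) = (-5 + Q)/((2*Q)) = (-5 + Q)*(1/(2*Q)) = (-5 + Q)/(2*Q))
s(r) = -r/6 (s(r) = -2*(½)*(-5 + 6)/6*r = -2*(½)*(⅙)*1*r = -r/6)
K(J) = -19/6 (K(J) = -4 - (-1)*5/6 = -4 - 1*(-⅚) = -4 + ⅚ = -19/6)
(2*K(-5))*(45/(-8)) = (2*(-19/6))*(45/(-8)) = -285*(-1)/8 = -19/3*(-45/8) = 285/8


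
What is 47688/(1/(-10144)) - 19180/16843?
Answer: -8147751952876/16843 ≈ -4.8375e+8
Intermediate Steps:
47688/(1/(-10144)) - 19180/16843 = 47688/(-1/10144) - 19180*1/16843 = 47688*(-10144) - 19180/16843 = -483747072 - 19180/16843 = -8147751952876/16843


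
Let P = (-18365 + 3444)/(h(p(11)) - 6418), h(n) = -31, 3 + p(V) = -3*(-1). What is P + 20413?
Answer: 131658358/6449 ≈ 20415.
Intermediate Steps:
p(V) = 0 (p(V) = -3 - 3*(-1) = -3 + 3 = 0)
P = 14921/6449 (P = (-18365 + 3444)/(-31 - 6418) = -14921/(-6449) = -14921*(-1/6449) = 14921/6449 ≈ 2.3137)
P + 20413 = 14921/6449 + 20413 = 131658358/6449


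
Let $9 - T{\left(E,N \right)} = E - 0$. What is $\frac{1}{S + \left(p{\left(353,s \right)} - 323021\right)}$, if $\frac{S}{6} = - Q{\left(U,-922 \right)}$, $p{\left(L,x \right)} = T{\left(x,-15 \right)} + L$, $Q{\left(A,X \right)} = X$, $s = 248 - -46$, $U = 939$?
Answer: $- \frac{1}{317421} \approx -3.1504 \cdot 10^{-6}$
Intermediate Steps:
$T{\left(E,N \right)} = 9 - E$ ($T{\left(E,N \right)} = 9 - \left(E - 0\right) = 9 - \left(E + 0\right) = 9 - E$)
$s = 294$ ($s = 248 + 46 = 294$)
$p{\left(L,x \right)} = 9 + L - x$ ($p{\left(L,x \right)} = \left(9 - x\right) + L = 9 + L - x$)
$S = 5532$ ($S = 6 \left(\left(-1\right) \left(-922\right)\right) = 6 \cdot 922 = 5532$)
$\frac{1}{S + \left(p{\left(353,s \right)} - 323021\right)} = \frac{1}{5532 + \left(\left(9 + 353 - 294\right) - 323021\right)} = \frac{1}{5532 + \left(68 - 323021\right)} = \frac{1}{5532 - 322953} = \frac{1}{-317421} = - \frac{1}{317421}$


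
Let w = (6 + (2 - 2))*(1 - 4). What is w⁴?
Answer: 104976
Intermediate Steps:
w = -18 (w = (6 + 0)*(-3) = 6*(-3) = -18)
w⁴ = (-18)⁴ = 104976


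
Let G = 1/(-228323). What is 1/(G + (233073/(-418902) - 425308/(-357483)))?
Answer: 11397149238950706/7218209462853415 ≈ 1.5789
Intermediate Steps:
G = -1/228323 ≈ -4.3798e-6
1/(G + (233073/(-418902) - 425308/(-357483))) = 1/(-1/228323 + (233073/(-418902) - 425308/(-357483))) = 1/(-1/228323 + (233073*(-1/418902) - 425308*(-1/357483))) = 1/(-1/228323 + (-77691/139634 + 425308/357483)) = 1/(-1/228323 + 31614245519/49916781222) = 1/(7218209462853415/11397149238950706) = 11397149238950706/7218209462853415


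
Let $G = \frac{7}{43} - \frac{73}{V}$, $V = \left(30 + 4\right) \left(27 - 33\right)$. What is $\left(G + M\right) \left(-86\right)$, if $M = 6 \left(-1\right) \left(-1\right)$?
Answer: $- \frac{57199}{102} \approx -560.77$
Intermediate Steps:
$M = 6$ ($M = \left(-6\right) \left(-1\right) = 6$)
$V = -204$ ($V = 34 \left(-6\right) = -204$)
$G = \frac{4567}{8772}$ ($G = \frac{7}{43} - \frac{73}{-204} = 7 \cdot \frac{1}{43} - - \frac{73}{204} = \frac{7}{43} + \frac{73}{204} = \frac{4567}{8772} \approx 0.52063$)
$\left(G + M\right) \left(-86\right) = \left(\frac{4567}{8772} + 6\right) \left(-86\right) = \frac{57199}{8772} \left(-86\right) = - \frac{57199}{102}$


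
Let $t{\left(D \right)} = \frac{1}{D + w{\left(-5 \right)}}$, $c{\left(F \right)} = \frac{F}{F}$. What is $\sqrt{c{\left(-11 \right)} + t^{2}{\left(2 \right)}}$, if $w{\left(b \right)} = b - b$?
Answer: $\frac{\sqrt{5}}{2} \approx 1.118$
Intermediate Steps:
$w{\left(b \right)} = 0$
$c{\left(F \right)} = 1$
$t{\left(D \right)} = \frac{1}{D}$ ($t{\left(D \right)} = \frac{1}{D + 0} = \frac{1}{D}$)
$\sqrt{c{\left(-11 \right)} + t^{2}{\left(2 \right)}} = \sqrt{1 + \left(\frac{1}{2}\right)^{2}} = \sqrt{1 + \frac{1}{4}} = \sqrt{\frac{5}{4}} = \frac{\sqrt{5}}{2}$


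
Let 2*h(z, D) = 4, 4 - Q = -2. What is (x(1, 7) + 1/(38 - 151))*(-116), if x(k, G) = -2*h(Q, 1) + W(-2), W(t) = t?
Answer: 78764/113 ≈ 697.03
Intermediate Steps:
Q = 6 (Q = 4 - 1*(-2) = 4 + 2 = 6)
h(z, D) = 2 (h(z, D) = (½)*4 = 2)
x(k, G) = -6 (x(k, G) = -2*2 - 2 = -4 - 2 = -6)
(x(1, 7) + 1/(38 - 151))*(-116) = (-6 + 1/(38 - 151))*(-116) = (-6 + 1/(-113))*(-116) = (-6 - 1/113)*(-116) = -679/113*(-116) = 78764/113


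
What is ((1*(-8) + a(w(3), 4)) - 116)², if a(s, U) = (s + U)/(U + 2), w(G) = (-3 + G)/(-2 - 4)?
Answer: 136900/9 ≈ 15211.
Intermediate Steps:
w(G) = ½ - G/6 (w(G) = (-3 + G)/(-6) = (-3 + G)*(-⅙) = ½ - G/6)
a(s, U) = (U + s)/(2 + U)
((1*(-8) + a(w(3), 4)) - 116)² = ((1*(-8) + (4 + (½ - ⅙*3))/(2 + 4)) - 116)² = ((-8 + (4 + (½ - ½))/6) - 116)² = ((-8 + (4 + 0)/6) - 116)² = ((-8 + (⅙)*4) - 116)² = ((-8 + ⅔) - 116)² = (-22/3 - 116)² = (-370/3)² = 136900/9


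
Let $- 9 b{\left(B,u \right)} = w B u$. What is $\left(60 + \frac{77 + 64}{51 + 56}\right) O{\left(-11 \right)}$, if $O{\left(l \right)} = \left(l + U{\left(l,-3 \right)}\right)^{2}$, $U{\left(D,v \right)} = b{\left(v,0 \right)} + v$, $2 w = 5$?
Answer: $\frac{1285956}{107} \approx 12018.0$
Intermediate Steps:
$w = \frac{5}{2}$ ($w = \frac{1}{2} \cdot 5 = \frac{5}{2} \approx 2.5$)
$b{\left(B,u \right)} = - \frac{5 B u}{18}$ ($b{\left(B,u \right)} = - \frac{\frac{5 B}{2} u}{9} = - \frac{\frac{5}{2} B u}{9} = - \frac{5 B u}{18}$)
$U{\left(D,v \right)} = v$ ($U{\left(D,v \right)} = \left(- \frac{5}{18}\right) v 0 + v = 0 + v = v$)
$O{\left(l \right)} = \left(-3 + l\right)^{2}$ ($O{\left(l \right)} = \left(l - 3\right)^{2} = \left(-3 + l\right)^{2}$)
$\left(60 + \frac{77 + 64}{51 + 56}\right) O{\left(-11 \right)} = \left(60 + \frac{77 + 64}{51 + 56}\right) \left(-3 - 11\right)^{2} = \left(60 + \frac{141}{107}\right) \left(-14\right)^{2} = \left(60 + 141 \cdot \frac{1}{107}\right) 196 = \left(60 + \frac{141}{107}\right) 196 = \frac{6561}{107} \cdot 196 = \frac{1285956}{107}$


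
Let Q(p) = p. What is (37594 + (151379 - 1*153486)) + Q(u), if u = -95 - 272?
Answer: 35120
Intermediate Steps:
u = -367
(37594 + (151379 - 1*153486)) + Q(u) = (37594 + (151379 - 1*153486)) - 367 = (37594 + (151379 - 153486)) - 367 = (37594 - 2107) - 367 = 35487 - 367 = 35120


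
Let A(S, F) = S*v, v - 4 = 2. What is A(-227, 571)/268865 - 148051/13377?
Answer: -39823951589/3596607105 ≈ -11.073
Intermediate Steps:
v = 6 (v = 4 + 2 = 6)
A(S, F) = 6*S (A(S, F) = S*6 = 6*S)
A(-227, 571)/268865 - 148051/13377 = (6*(-227))/268865 - 148051/13377 = -1362*1/268865 - 148051*1/13377 = -1362/268865 - 148051/13377 = -39823951589/3596607105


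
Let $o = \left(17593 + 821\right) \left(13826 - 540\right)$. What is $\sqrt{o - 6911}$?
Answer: $\sqrt{244641493} \approx 15641.0$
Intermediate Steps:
$o = 244648404$ ($o = 18414 \cdot 13286 = 244648404$)
$\sqrt{o - 6911} = \sqrt{244648404 - 6911} = \sqrt{244641493}$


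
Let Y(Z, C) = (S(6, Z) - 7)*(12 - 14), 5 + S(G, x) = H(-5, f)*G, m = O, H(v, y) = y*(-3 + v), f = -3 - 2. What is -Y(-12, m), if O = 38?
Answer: 456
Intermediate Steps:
f = -5
m = 38
S(G, x) = -5 + 40*G (S(G, x) = -5 + (-5*(-3 - 5))*G = -5 + (-5*(-8))*G = -5 + 40*G)
Y(Z, C) = -456 (Y(Z, C) = ((-5 + 40*6) - 7)*(12 - 14) = ((-5 + 240) - 7)*(-2) = (235 - 7)*(-2) = 228*(-2) = -456)
-Y(-12, m) = -1*(-456) = 456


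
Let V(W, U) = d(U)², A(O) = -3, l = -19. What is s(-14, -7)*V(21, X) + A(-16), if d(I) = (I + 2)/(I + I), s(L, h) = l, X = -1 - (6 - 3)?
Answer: -67/16 ≈ -4.1875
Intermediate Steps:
X = -4 (X = -1 - 1*3 = -1 - 3 = -4)
s(L, h) = -19
d(I) = (2 + I)/(2*I) (d(I) = (2 + I)/((2*I)) = (2 + I)*(1/(2*I)) = (2 + I)/(2*I))
V(W, U) = (2 + U)²/(4*U²) (V(W, U) = ((2 + U)/(2*U))² = (2 + U)²/(4*U²))
s(-14, -7)*V(21, X) + A(-16) = -19*(2 - 4)²/(4*(-4)²) - 3 = -19*(-2)²/(4*16) - 3 = -19*4/(4*16) - 3 = -19*1/16 - 3 = -19/16 - 3 = -67/16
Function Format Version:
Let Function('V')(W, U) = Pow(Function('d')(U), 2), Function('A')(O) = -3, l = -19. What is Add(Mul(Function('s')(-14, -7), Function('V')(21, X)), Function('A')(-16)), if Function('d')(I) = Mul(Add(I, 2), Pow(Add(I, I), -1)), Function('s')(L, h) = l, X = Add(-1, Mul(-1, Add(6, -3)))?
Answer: Rational(-67, 16) ≈ -4.1875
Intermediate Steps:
X = -4 (X = Add(-1, Mul(-1, 3)) = Add(-1, -3) = -4)
Function('s')(L, h) = -19
Function('d')(I) = Mul(Rational(1, 2), Pow(I, -1), Add(2, I)) (Function('d')(I) = Mul(Add(2, I), Pow(Mul(2, I), -1)) = Mul(Add(2, I), Mul(Rational(1, 2), Pow(I, -1))) = Mul(Rational(1, 2), Pow(I, -1), Add(2, I)))
Function('V')(W, U) = Mul(Rational(1, 4), Pow(U, -2), Pow(Add(2, U), 2)) (Function('V')(W, U) = Pow(Mul(Rational(1, 2), Pow(U, -1), Add(2, U)), 2) = Mul(Rational(1, 4), Pow(U, -2), Pow(Add(2, U), 2)))
Add(Mul(Function('s')(-14, -7), Function('V')(21, X)), Function('A')(-16)) = Add(Mul(-19, Mul(Rational(1, 4), Pow(-4, -2), Pow(Add(2, -4), 2))), -3) = Add(Mul(-19, Mul(Rational(1, 4), Rational(1, 16), Pow(-2, 2))), -3) = Add(Mul(-19, Mul(Rational(1, 4), Rational(1, 16), 4)), -3) = Add(Mul(-19, Rational(1, 16)), -3) = Add(Rational(-19, 16), -3) = Rational(-67, 16)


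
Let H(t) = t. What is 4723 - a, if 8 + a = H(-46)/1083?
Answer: 5123719/1083 ≈ 4731.0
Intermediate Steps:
a = -8710/1083 (a = -8 - 46/1083 = -8710/1083 ≈ -8.0425)
4723 - a = 4723 - 1*(-8710/1083) = 4723 + 8710/1083 = 5123719/1083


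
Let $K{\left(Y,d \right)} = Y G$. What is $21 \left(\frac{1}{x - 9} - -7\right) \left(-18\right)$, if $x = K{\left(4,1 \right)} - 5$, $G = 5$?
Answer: $-2709$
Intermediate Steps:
$K{\left(Y,d \right)} = 5 Y$ ($K{\left(Y,d \right)} = Y 5 = 5 Y$)
$x = 15$ ($x = 5 \cdot 4 - 5 = 20 - 5 = 15$)
$21 \left(\frac{1}{x - 9} - -7\right) \left(-18\right) = 21 \left(\frac{1}{15 - 9} - -7\right) \left(-18\right) = 21 \left(\frac{1}{6} + 7\right) \left(-18\right) = 21 \cdot \frac{43}{6} \left(-18\right) = \frac{301}{2} \left(-18\right) = -2709$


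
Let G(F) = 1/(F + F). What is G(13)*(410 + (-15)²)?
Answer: 635/26 ≈ 24.423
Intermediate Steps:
G(F) = 1/(2*F)
G(13)*(410 + (-15)²) = ((½)/13)*(410 + (-15)²) = ((½)*(1/13))*(410 + 225) = (1/26)*635 = 635/26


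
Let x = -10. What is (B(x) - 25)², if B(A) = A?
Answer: 1225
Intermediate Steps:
(B(x) - 25)² = (-10 - 25)² = (-35)² = 1225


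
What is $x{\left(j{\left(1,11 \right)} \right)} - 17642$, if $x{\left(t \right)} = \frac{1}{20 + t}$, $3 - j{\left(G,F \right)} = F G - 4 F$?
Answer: $- \frac{987951}{56} \approx -17642.0$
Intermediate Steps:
$j{\left(G,F \right)} = 3 + 4 F - F G$ ($j{\left(G,F \right)} = 3 - \left(F G - 4 F\right) = 3 - \left(- 4 F + F G\right) = 3 + 4 F - F G$)
$x{\left(j{\left(1,11 \right)} \right)} - 17642 = \frac{1}{20 + \left(3 + 4 \cdot 11 - 11 \cdot 1\right)} - 17642 = \frac{1}{20 + \left(3 + 44 - 11\right)} - 17642 = \frac{1}{20 + 36} - 17642 = \frac{1}{56} - 17642 = - \frac{987951}{56}$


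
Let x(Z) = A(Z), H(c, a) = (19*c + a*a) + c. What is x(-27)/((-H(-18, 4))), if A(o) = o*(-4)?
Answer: 27/86 ≈ 0.31395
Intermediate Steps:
H(c, a) = a² + 20*c (H(c, a) = (19*c + a²) + c = (a² + 19*c) + c = a² + 20*c)
A(o) = -4*o
x(Z) = -4*Z
x(-27)/((-H(-18, 4))) = (-4*(-27))/((-(4² + 20*(-18)))) = 108/((-(16 - 360))) = 108/((-1*(-344))) = 108/344 = 108*(1/344) = 27/86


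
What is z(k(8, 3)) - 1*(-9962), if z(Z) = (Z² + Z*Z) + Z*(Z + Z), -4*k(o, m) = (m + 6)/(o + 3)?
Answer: 4821689/484 ≈ 9962.2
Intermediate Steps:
k(o, m) = -(6 + m)/(4*(3 + o)) (k(o, m) = -(m + 6)/(4*(o + 3)) = -(6 + m)/(4*(3 + o)))
z(Z) = 4*Z² (z(Z) = (Z² + Z²) + Z*(2*Z) = 2*Z² + 2*Z² = 4*Z²)
z(k(8, 3)) - 1*(-9962) = 4*((-6 - 1*3)/(4*(3 + 8)))² - 1*(-9962) = 4*((¼)*(-6 - 3)/11)² + 9962 = 4*((¼)*(1/11)*(-9))² + 9962 = 4*(-9/44)² + 9962 = 4*(81/1936) + 9962 = 81/484 + 9962 = 4821689/484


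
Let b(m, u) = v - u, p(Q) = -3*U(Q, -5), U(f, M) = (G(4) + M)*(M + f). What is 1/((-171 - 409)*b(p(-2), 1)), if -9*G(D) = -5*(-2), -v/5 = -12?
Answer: -1/34220 ≈ -2.9223e-5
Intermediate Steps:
v = 60 (v = -5*(-12) = 60)
G(D) = -10/9 (G(D) = -(-5)*(-2)/9 = -⅑*10 = -10/9)
U(f, M) = (-10/9 + M)*(M + f)
p(Q) = -275/3 + 55*Q/3 (p(Q) = -3*((-5)² - 10/9*(-5) - 10*Q/9 - 5*Q) = -3*(25 + 50/9 - 10*Q/9 - 5*Q) = -3*(275/9 - 55*Q/9) = -275/3 + 55*Q/3)
b(m, u) = 60 - u
1/((-171 - 409)*b(p(-2), 1)) = 1/((-171 - 409)*(60 - 1*1)) = 1/(-580*(60 - 1)) = 1/(-580*59) = 1/(-34220) = -1/34220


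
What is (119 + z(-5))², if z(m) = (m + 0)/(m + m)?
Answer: 57121/4 ≈ 14280.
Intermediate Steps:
z(m) = ½ (z(m) = m/((2*m)) = m*(1/(2*m)) = ½)
(119 + z(-5))² = (119 + ½)² = (239/2)² = 57121/4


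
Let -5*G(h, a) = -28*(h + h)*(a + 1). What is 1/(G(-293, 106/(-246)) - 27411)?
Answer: -123/3601265 ≈ -3.4155e-5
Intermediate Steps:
G(h, a) = 56*h*(1 + a)/5 (G(h, a) = -(-28)*(h + h)*(a + 1)/5 = -(-28)*(2*h)*(1 + a)/5 = -(-28)*2*h*(1 + a)/5 = -(-56)*h*(1 + a)/5 = 56*h*(1 + a)/5)
1/(G(-293, 106/(-246)) - 27411) = 1/((56/5)*(-293)*(1 + 106/(-246)) - 27411) = 1/((56/5)*(-293)*(1 + 106*(-1/246)) - 27411) = 1/((56/5)*(-293)*(1 - 53/123) - 27411) = 1/((56/5)*(-293)*(70/123) - 27411) = 1/(-229712/123 - 27411) = 1/(-3601265/123) = -123/3601265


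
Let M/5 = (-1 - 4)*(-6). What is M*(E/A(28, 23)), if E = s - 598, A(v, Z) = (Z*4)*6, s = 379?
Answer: -5475/92 ≈ -59.511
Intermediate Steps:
A(v, Z) = 24*Z (A(v, Z) = (4*Z)*6 = 24*Z)
E = -219 (E = 379 - 598 = -219)
M = 150 (M = 5*((-1 - 4)*(-6)) = 5*(-5*(-6)) = 5*30 = 150)
M*(E/A(28, 23)) = 150*(-219/(24*23)) = 150*(-219/552) = 150*(-219*1/552) = 150*(-73/184) = -5475/92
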